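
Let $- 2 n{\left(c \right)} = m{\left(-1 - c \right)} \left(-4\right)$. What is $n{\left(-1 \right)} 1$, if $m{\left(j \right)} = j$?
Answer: $0$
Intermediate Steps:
$n{\left(c \right)} = -2 - 2 c$ ($n{\left(c \right)} = - \frac{\left(-1 - c\right) \left(-4\right)}{2} = - \frac{4 + 4 c}{2} = -2 - 2 c$)
$n{\left(-1 \right)} 1 = \left(-2 - -2\right) 1 = \left(-2 + 2\right) 1 = 0 \cdot 1 = 0$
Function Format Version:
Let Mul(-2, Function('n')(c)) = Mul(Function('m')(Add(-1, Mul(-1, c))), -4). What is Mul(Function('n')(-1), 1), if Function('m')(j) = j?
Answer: 0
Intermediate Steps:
Function('n')(c) = Add(-2, Mul(-2, c)) (Function('n')(c) = Mul(Rational(-1, 2), Mul(Add(-1, Mul(-1, c)), -4)) = Mul(Rational(-1, 2), Add(4, Mul(4, c))) = Add(-2, Mul(-2, c)))
Mul(Function('n')(-1), 1) = Mul(Add(-2, Mul(-2, -1)), 1) = Mul(Add(-2, 2), 1) = Mul(0, 1) = 0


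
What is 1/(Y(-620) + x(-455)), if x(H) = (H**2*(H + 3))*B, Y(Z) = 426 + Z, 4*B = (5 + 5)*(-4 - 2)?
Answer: 1/1403629306 ≈ 7.1244e-10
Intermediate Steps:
B = -15 (B = ((5 + 5)*(-4 - 2))/4 = (10*(-6))/4 = (1/4)*(-60) = -15)
x(H) = -15*H**2*(3 + H) (x(H) = (H**2*(H + 3))*(-15) = (H**2*(3 + H))*(-15) = -15*H**2*(3 + H))
1/(Y(-620) + x(-455)) = 1/((426 - 620) + 15*(-455)**2*(-3 - 1*(-455))) = 1/(-194 + 15*207025*(-3 + 455)) = 1/(-194 + 15*207025*452) = 1/(-194 + 1403629500) = 1/1403629306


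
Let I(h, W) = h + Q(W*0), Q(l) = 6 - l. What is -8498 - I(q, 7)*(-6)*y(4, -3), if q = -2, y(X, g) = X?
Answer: -8402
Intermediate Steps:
I(h, W) = 6 + h (I(h, W) = h + (6 - W*0) = h + (6 - 1*0) = h + (6 + 0) = h + 6 = 6 + h)
-8498 - I(q, 7)*(-6)*y(4, -3) = -8498 - (6 - 2)*(-6)*4 = -8498 - 4*(-6)*4 = -8498 - (-24)*4 = -8498 - 1*(-96) = -8498 + 96 = -8402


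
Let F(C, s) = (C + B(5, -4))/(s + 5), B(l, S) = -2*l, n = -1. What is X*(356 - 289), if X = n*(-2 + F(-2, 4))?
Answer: 670/3 ≈ 223.33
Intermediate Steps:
F(C, s) = (-10 + C)/(5 + s) (F(C, s) = (C - 2*5)/(s + 5) = (C - 10)/(5 + s) = (-10 + C)/(5 + s))
X = 10/3 (X = -(-2 + (-10 - 2)/(5 + 4)) = -(-2 - 12/9) = -(-2 + (⅑)*(-12)) = -(-2 - 4/3) = -1*(-10/3) = 10/3 ≈ 3.3333)
X*(356 - 289) = 10*(356 - 289)/3 = (10/3)*67 = 670/3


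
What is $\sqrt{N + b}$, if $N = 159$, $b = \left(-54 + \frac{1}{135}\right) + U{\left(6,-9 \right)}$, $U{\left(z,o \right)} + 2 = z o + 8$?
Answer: $\frac{4 \sqrt{7215}}{45} \approx 7.5503$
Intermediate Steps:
$U{\left(z,o \right)} = 6 + o z$ ($U{\left(z,o \right)} = -2 + \left(z o + 8\right) = -2 + \left(o z + 8\right) = -2 + \left(8 + o z\right) = 6 + o z$)
$b = - \frac{13769}{135}$ ($b = \left(-54 + \frac{1}{135}\right) + \left(6 - 54\right) = - \frac{7289}{135} - 48 = - \frac{13769}{135} \approx -101.99$)
$\sqrt{N + b} = \sqrt{159 - \frac{13769}{135}} = \sqrt{\frac{7696}{135}} = \frac{4 \sqrt{7215}}{45}$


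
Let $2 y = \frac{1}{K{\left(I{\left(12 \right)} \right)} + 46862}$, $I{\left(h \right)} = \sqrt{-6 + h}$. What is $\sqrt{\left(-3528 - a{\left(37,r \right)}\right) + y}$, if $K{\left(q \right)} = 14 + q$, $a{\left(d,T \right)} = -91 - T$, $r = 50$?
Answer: $\frac{\sqrt{-635076046 - 13548 \sqrt{6}}}{2 \sqrt{46876 + \sqrt{6}}} \approx 58.198 i$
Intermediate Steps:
$y = \frac{1}{2 \left(46876 + \sqrt{6}\right)}$ ($y = \frac{1}{2 \left(\left(14 + \sqrt{-6 + 12}\right) + 46862\right)} = \frac{1}{2 \left(\left(14 + \sqrt{6}\right) + 46862\right)} = \frac{1}{2 \left(46876 + \sqrt{6}\right)} \approx 1.0666 \cdot 10^{-5}$)
$\sqrt{\left(-3528 - a{\left(37,r \right)}\right) + y} = \sqrt{\left(-3528 - \left(-91 - 50\right)\right) + \left(\frac{11719}{1098679685} - \frac{\sqrt{6}}{4394718740}\right)} = \sqrt{\left(-3528 - -141\right) + \left(\frac{11719}{1098679685} - \frac{\sqrt{6}}{4394718740}\right)} = \sqrt{\left(-3528 + 141\right) + \left(\frac{11719}{1098679685} - \frac{\sqrt{6}}{4394718740}\right)} = \sqrt{-3387 + \left(\frac{11719}{1098679685} - \frac{\sqrt{6}}{4394718740}\right)} = \sqrt{- \frac{3721228081376}{1098679685} - \frac{\sqrt{6}}{4394718740}}$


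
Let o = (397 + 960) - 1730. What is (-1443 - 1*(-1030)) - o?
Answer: -40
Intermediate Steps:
o = -373 (o = 1357 - 1730 = -373)
(-1443 - 1*(-1030)) - o = (-1443 - 1*(-1030)) - 1*(-373) = (-1443 + 1030) + 373 = -413 + 373 = -40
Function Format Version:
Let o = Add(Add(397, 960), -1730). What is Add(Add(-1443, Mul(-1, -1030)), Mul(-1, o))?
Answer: -40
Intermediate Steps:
o = -373 (o = Add(1357, -1730) = -373)
Add(Add(-1443, Mul(-1, -1030)), Mul(-1, o)) = Add(Add(-1443, Mul(-1, -1030)), Mul(-1, -373)) = Add(Add(-1443, 1030), 373) = Add(-413, 373) = -40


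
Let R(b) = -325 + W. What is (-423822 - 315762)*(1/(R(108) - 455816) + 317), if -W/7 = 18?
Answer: -35656981092864/152089 ≈ -2.3445e+8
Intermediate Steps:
W = -126 (W = -7*18 = -126)
R(b) = -451 (R(b) = -325 - 126 = -451)
(-423822 - 315762)*(1/(R(108) - 455816) + 317) = (-423822 - 315762)*(1/(-451 - 455816) + 317) = -739584*(1/(-456267) + 317) = -739584*(-1/456267 + 317) = -739584*144636638/456267 = -35656981092864/152089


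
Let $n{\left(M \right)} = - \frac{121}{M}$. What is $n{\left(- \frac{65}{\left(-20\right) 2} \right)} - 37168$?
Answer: $- \frac{484152}{13} \approx -37242.0$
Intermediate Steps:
$n{\left(- \frac{65}{\left(-20\right) 2} \right)} - 37168 = - \frac{121}{\left(-65\right) \frac{1}{\left(-20\right) 2}} - 37168 = - \frac{121}{\left(-65\right) \frac{1}{-40}} - 37168 = - \frac{121}{\left(-65\right) \left(- \frac{1}{40}\right)} - 37168 = - \frac{121}{\frac{13}{8}} - 37168 = \left(-121\right) \frac{8}{13} - 37168 = - \frac{968}{13} - 37168 = - \frac{484152}{13}$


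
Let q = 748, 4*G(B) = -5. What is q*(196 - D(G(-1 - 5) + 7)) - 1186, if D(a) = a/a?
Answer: 144674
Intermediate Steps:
G(B) = -5/4 (G(B) = (¼)*(-5) = -5/4)
D(a) = 1
q*(196 - D(G(-1 - 5) + 7)) - 1186 = 748*(196 - 1*1) - 1186 = 748*(196 - 1) - 1186 = 748*195 - 1186 = 145860 - 1186 = 144674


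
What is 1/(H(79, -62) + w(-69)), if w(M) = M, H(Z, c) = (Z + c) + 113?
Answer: 1/61 ≈ 0.016393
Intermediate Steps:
H(Z, c) = 113 + Z + c
1/(H(79, -62) + w(-69)) = 1/((113 + 79 - 62) - 69) = 1/(130 - 69) = 1/61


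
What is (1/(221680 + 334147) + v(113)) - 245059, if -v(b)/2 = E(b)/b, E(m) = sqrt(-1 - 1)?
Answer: -136210408792/555827 - 2*I*sqrt(2)/113 ≈ -2.4506e+5 - 0.02503*I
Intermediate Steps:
E(m) = I*sqrt(2) (E(m) = sqrt(-2) = I*sqrt(2))
v(b) = -2*I*sqrt(2)/b
(1/(221680 + 334147) + v(113)) - 245059 = (1/(221680 + 334147) - 2*I*sqrt(2)/113) - 245059 = (1/555827 - 2*I*sqrt(2)*1/113) - 245059 = (1/555827 - 2*I*sqrt(2)/113) - 245059 = -136210408792/555827 - 2*I*sqrt(2)/113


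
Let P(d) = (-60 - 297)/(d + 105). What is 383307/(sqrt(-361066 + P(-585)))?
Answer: -1533228*I*sqrt(577704410)/57770441 ≈ -637.9*I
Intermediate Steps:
P(d) = -357/(105 + d)
383307/(sqrt(-361066 + P(-585))) = 383307/(sqrt(-361066 - 357/(105 - 585))) = 383307/(sqrt(-361066 - 357/(-480))) = 383307/(sqrt(-361066 - 357*(-1/480))) = 383307/(sqrt(-361066 + 119/160)) = 383307/(sqrt(-57770441/160)) = 383307/((I*sqrt(577704410)/40)) = 383307*(-4*I*sqrt(577704410)/57770441) = -1533228*I*sqrt(577704410)/57770441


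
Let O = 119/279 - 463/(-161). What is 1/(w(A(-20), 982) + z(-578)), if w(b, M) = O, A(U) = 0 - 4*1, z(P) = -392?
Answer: -44919/17459912 ≈ -0.0025727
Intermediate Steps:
A(U) = -4 (A(U) = 0 - 4 = -4)
O = 148336/44919 (O = 119*(1/279) - 463*(-1/161) = 119/279 + 463/161 = 148336/44919 ≈ 3.3023)
w(b, M) = 148336/44919
1/(w(A(-20), 982) + z(-578)) = 1/(148336/44919 - 392) = 1/(-17459912/44919) = -44919/17459912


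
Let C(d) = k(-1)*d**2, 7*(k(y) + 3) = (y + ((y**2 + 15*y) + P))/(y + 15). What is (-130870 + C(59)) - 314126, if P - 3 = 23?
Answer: -44594731/98 ≈ -4.5505e+5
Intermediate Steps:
P = 26 (P = 3 + 23 = 26)
k(y) = -3 + (26 + y**2 + 16*y)/(7*(15 + y)) (k(y) = -3 + ((y + ((y**2 + 15*y) + 26))/(y + 15))/7 = -3 + ((y + (26 + y**2 + 15*y))/(15 + y))/7 = -3 + ((26 + y**2 + 16*y)/(15 + y))/7 = -3 + (26 + y**2 + 16*y)/(7*(15 + y)))
C(d) = -283*d**2/98 (C(d) = ((-289 + (-1)**2 - 5*(-1))/(7*(15 - 1)))*d**2 = ((1/7)*(-289 + 1 + 5)/14)*d**2 = ((1/7)*(1/14)*(-283))*d**2 = -283*d**2/98)
(-130870 + C(59)) - 314126 = (-130870 - 283/98*59**2) - 314126 = (-130870 - 283/98*3481) - 314126 = (-130870 - 985123/98) - 314126 = -13810383/98 - 314126 = -44594731/98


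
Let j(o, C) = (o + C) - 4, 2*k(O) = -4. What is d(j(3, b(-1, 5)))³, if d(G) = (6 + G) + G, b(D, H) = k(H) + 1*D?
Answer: -8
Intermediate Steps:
k(O) = -2 (k(O) = (½)*(-4) = -2)
b(D, H) = -2 + D (b(D, H) = -2 + 1*D = -2 + D)
j(o, C) = -4 + C + o (j(o, C) = (C + o) - 4 = -4 + C + o)
d(G) = 6 + 2*G
d(j(3, b(-1, 5)))³ = (6 + 2*(-4 + (-2 - 1) + 3))³ = (6 + 2*(-4 - 3 + 3))³ = (6 + 2*(-4))³ = (6 - 8)³ = (-2)³ = -8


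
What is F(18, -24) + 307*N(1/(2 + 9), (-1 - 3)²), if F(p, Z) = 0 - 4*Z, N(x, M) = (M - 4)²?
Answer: 44304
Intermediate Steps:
N(x, M) = (-4 + M)²
F(p, Z) = -4*Z
F(18, -24) + 307*N(1/(2 + 9), (-1 - 3)²) = -4*(-24) + 307*(-4 + (-1 - 3)²)² = 96 + 307*(-4 + (-4)²)² = 96 + 307*(-4 + 16)² = 96 + 307*12² = 96 + 307*144 = 96 + 44208 = 44304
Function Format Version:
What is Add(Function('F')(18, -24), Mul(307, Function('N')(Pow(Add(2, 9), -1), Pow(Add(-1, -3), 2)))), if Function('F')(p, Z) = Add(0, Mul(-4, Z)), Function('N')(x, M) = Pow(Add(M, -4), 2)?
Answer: 44304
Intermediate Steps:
Function('N')(x, M) = Pow(Add(-4, M), 2)
Function('F')(p, Z) = Mul(-4, Z)
Add(Function('F')(18, -24), Mul(307, Function('N')(Pow(Add(2, 9), -1), Pow(Add(-1, -3), 2)))) = Add(Mul(-4, -24), Mul(307, Pow(Add(-4, Pow(Add(-1, -3), 2)), 2))) = Add(96, Mul(307, Pow(Add(-4, Pow(-4, 2)), 2))) = Add(96, Mul(307, Pow(Add(-4, 16), 2))) = Add(96, Mul(307, Pow(12, 2))) = Add(96, Mul(307, 144)) = Add(96, 44208) = 44304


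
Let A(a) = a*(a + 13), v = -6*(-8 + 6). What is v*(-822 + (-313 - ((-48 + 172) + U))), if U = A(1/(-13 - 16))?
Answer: -12701316/841 ≈ -15103.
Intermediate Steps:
v = 12 (v = -6*(-2) = 12)
A(a) = a*(13 + a)
U = -376/841 (U = (13 + 1/(-13 - 16))/(-13 - 16) = (13 + 1/(-29))/(-29) = -(13 - 1/29)/29 = -1/29*376/29 = -376/841 ≈ -0.44709)
v*(-822 + (-313 - ((-48 + 172) + U))) = 12*(-822 + (-313 - ((-48 + 172) - 376/841))) = 12*(-822 + (-313 - (124 - 376/841))) = 12*(-822 + (-313 - 1*103908/841)) = 12*(-822 + (-313 - 103908/841)) = 12*(-822 - 367141/841) = 12*(-1058443/841) = -12701316/841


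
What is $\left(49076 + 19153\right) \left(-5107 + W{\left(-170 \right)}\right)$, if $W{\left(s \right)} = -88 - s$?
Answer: $-342850725$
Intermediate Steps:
$\left(49076 + 19153\right) \left(-5107 + W{\left(-170 \right)}\right) = \left(49076 + 19153\right) \left(-5107 - -82\right) = 68229 \left(-5107 + \left(-88 + 170\right)\right) = 68229 \left(-5107 + 82\right) = 68229 \left(-5025\right) = -342850725$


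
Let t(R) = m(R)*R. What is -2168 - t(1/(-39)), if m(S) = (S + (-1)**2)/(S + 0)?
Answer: -84590/39 ≈ -2169.0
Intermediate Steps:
m(S) = (1 + S)/S (m(S) = (S + 1)/S = (1 + S)/S)
t(R) = 1 + R (t(R) = ((1 + R)/R)*R = 1 + R)
-2168 - t(1/(-39)) = -2168 - (1 + 1/(-39)) = -2168 - (1 - 1/39) = -2168 - 1*38/39 = -2168 - 38/39 = -84590/39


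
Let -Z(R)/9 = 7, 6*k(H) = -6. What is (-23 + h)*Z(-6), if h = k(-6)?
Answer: 1512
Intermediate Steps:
k(H) = -1 (k(H) = (1/6)*(-6) = -1)
h = -1
Z(R) = -63 (Z(R) = -9*7 = -63)
(-23 + h)*Z(-6) = (-23 - 1)*(-63) = -24*(-63) = 1512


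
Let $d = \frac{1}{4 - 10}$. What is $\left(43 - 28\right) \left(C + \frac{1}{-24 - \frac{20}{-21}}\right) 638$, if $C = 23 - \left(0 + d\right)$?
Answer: $\frac{4868375}{22} \approx 2.2129 \cdot 10^{5}$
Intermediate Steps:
$d = - \frac{1}{6}$ ($d = \frac{1}{-6} = - \frac{1}{6} \approx -0.16667$)
$C = \frac{139}{6}$ ($C = 23 - \left(0 - \frac{1}{6}\right) = 23 - - \frac{1}{6} = 23 + \frac{1}{6} = \frac{139}{6} \approx 23.167$)
$\left(43 - 28\right) \left(C + \frac{1}{-24 - \frac{20}{-21}}\right) 638 = \left(43 - 28\right) \left(\frac{139}{6} + \frac{1}{-24 - \frac{20}{-21}}\right) 638 = 15 \left(\frac{139}{6} + \frac{1}{-24 - - \frac{20}{21}}\right) 638 = 15 \left(\frac{139}{6} + \frac{1}{-24 + \frac{20}{21}}\right) 638 = 15 \left(\frac{139}{6} + \frac{1}{- \frac{484}{21}}\right) 638 = 15 \left(\frac{139}{6} - \frac{21}{484}\right) 638 = 15 \cdot \frac{33575}{1452} \cdot 638 = \frac{167875}{484} \cdot 638 = \frac{4868375}{22}$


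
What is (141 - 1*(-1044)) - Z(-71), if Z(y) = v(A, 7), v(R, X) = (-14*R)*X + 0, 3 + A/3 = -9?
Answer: -2343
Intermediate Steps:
A = -36 (A = -9 + 3*(-9) = -9 - 27 = -36)
v(R, X) = -14*R*X (v(R, X) = -14*R*X + 0 = -14*R*X)
Z(y) = 3528 (Z(y) = -14*(-36)*7 = 3528)
(141 - 1*(-1044)) - Z(-71) = (141 - 1*(-1044)) - 1*3528 = (141 + 1044) - 3528 = 1185 - 3528 = -2343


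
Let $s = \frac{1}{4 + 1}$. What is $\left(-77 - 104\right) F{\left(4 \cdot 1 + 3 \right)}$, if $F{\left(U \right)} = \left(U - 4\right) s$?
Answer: $- \frac{543}{5} \approx -108.6$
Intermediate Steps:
$s = \frac{1}{5} \approx 0.2$
$F{\left(U \right)} = - \frac{4}{5} + \frac{U}{5}$ ($F{\left(U \right)} = \left(U - 4\right) \frac{1}{5} = \left(-4 + U\right) \frac{1}{5} = - \frac{4}{5} + \frac{U}{5}$)
$\left(-77 - 104\right) F{\left(4 \cdot 1 + 3 \right)} = \left(-77 - 104\right) \left(- \frac{4}{5} + \frac{4 \cdot 1 + 3}{5}\right) = - 181 \left(- \frac{4}{5} + \frac{4 + 3}{5}\right) = - 181 \left(- \frac{4}{5} + \frac{1}{5} \cdot 7\right) = - 181 \left(- \frac{4}{5} + \frac{7}{5}\right) = \left(-181\right) \frac{3}{5} = - \frac{543}{5}$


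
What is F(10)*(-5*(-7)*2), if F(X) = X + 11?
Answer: 1470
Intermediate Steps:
F(X) = 11 + X
F(10)*(-5*(-7)*2) = (11 + 10)*(-5*(-7)*2) = 21*(35*2) = 21*70 = 1470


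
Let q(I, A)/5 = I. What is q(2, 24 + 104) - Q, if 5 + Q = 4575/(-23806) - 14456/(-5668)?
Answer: 32803417/2594854 ≈ 12.642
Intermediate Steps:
q(I, A) = 5*I
Q = -6854877/2594854 (Q = -5 + (4575/(-23806) - 14456/(-5668)) = -5 + (4575*(-1/23806) - 14456*(-1/5668)) = -5 + (-4575/23806 + 278/109) = -5 + 6119393/2594854 = -6854877/2594854 ≈ -2.6417)
q(2, 24 + 104) - Q = 5*2 - 1*(-6854877/2594854) = 10 + 6854877/2594854 = 32803417/2594854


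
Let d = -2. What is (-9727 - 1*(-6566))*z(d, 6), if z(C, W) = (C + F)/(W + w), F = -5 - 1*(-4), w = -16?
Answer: -9483/10 ≈ -948.30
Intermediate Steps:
F = -1 (F = -5 + 4 = -1)
z(C, W) = (-1 + C)/(-16 + W) (z(C, W) = (C - 1)/(W - 16) = (-1 + C)/(-16 + W))
(-9727 - 1*(-6566))*z(d, 6) = (-9727 - 1*(-6566))*((-1 - 2)/(-16 + 6)) = (-9727 + 6566)*(-3/(-10)) = -(-3161)*(-3)/10 = -3161*3/10 = -9483/10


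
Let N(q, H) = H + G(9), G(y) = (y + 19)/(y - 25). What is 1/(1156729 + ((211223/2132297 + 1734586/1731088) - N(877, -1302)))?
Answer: 1845596874568/2137263656196448435 ≈ 8.6353e-7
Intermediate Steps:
G(y) = (19 + y)/(-25 + y)
N(q, H) = -7/4 + H (N(q, H) = H + (19 + 9)/(-25 + 9) = H + 28/(-16) = H - 1/16*28 = H - 7/4 = -7/4 + H)
1/(1156729 + ((211223/2132297 + 1734586/1731088) - N(877, -1302))) = 1/(1156729 + ((211223/2132297 + 1734586/1731088) - (-7/4 - 1302))) = 1/(1156729 + ((211223*(1/2132297) + 1734586*(1/1731088)) - 1*(-5215/4))) = 1/(1156729 + ((211223/2132297 + 867293/865544) + 5215/4)) = 1/(1156729 + (2032149062333/1845596874568 + 5215/4)) = 1/(1156729 + 2408229074280363/1845596874568) = 1/(2137263656196448435/1845596874568) = 1845596874568/2137263656196448435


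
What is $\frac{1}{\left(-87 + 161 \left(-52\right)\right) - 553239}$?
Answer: $- \frac{1}{561698} \approx -1.7803 \cdot 10^{-6}$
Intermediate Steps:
$\frac{1}{\left(-87 + 161 \left(-52\right)\right) - 553239} = \frac{1}{\left(-87 - 8372\right) - 553239} = \frac{1}{-8459 - 553239} = \frac{1}{-561698} = - \frac{1}{561698}$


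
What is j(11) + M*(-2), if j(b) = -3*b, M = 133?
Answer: -299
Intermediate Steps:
j(11) + M*(-2) = -3*11 + 133*(-2) = -33 - 266 = -299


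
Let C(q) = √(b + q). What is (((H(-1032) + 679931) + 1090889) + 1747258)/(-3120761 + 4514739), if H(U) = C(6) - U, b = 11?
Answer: 1759555/696989 + √17/1393978 ≈ 2.5245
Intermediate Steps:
C(q) = √(11 + q)
H(U) = √17 - U (H(U) = √(11 + 6) - U = √17 - U)
(((H(-1032) + 679931) + 1090889) + 1747258)/(-3120761 + 4514739) = ((((√17 - 1*(-1032)) + 679931) + 1090889) + 1747258)/(-3120761 + 4514739) = ((((√17 + 1032) + 679931) + 1090889) + 1747258)/1393978 = ((((1032 + √17) + 679931) + 1090889) + 1747258)*(1/1393978) = (((680963 + √17) + 1090889) + 1747258)*(1/1393978) = ((1771852 + √17) + 1747258)*(1/1393978) = (3519110 + √17)*(1/1393978) = 1759555/696989 + √17/1393978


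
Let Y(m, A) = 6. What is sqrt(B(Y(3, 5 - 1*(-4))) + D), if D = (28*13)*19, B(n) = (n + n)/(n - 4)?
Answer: sqrt(6922) ≈ 83.199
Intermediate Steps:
B(n) = 2*n/(-4 + n) (B(n) = (2*n)/(-4 + n) = 2*n/(-4 + n))
D = 6916 (D = 364*19 = 6916)
sqrt(B(Y(3, 5 - 1*(-4))) + D) = sqrt(2*6/(-4 + 6) + 6916) = sqrt(2*6/2 + 6916) = sqrt(2*6*(1/2) + 6916) = sqrt(6 + 6916) = sqrt(6922)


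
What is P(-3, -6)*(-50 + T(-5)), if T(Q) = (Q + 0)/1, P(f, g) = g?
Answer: 330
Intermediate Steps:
T(Q) = Q (T(Q) = Q*1 = Q)
P(-3, -6)*(-50 + T(-5)) = -6*(-50 - 5) = -6*(-55) = 330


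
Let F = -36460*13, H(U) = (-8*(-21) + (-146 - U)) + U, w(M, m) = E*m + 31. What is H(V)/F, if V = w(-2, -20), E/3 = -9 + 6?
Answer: -11/236990 ≈ -4.6415e-5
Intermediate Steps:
E = -9 (E = 3*(-9 + 6) = 3*(-3) = -9)
w(M, m) = 31 - 9*m (w(M, m) = -9*m + 31 = 31 - 9*m)
V = 211 (V = 31 - 9*(-20) = 31 + 180 = 211)
H(U) = 22 (H(U) = (168 + (-146 - U)) + U = (22 - U) + U = 22)
F = -473980
H(V)/F = 22/(-473980) = 22*(-1/473980) = -11/236990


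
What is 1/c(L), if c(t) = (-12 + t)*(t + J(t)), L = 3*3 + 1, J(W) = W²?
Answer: -1/220 ≈ -0.0045455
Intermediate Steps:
L = 10 (L = 9 + 1 = 10)
c(t) = (-12 + t)*(t + t²)
1/c(L) = 1/(10*(-12 + 10² - 11*10)) = 1/(10*(-12 + 100 - 110)) = 1/(10*(-22)) = 1/(-220) = -1/220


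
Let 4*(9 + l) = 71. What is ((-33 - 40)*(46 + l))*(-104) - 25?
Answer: 415637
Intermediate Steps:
l = 35/4 (l = -9 + (¼)*71 = -9 + 71/4 = 35/4 ≈ 8.7500)
((-33 - 40)*(46 + l))*(-104) - 25 = ((-33 - 40)*(46 + 35/4))*(-104) - 25 = -73*219/4*(-104) - 25 = -15987/4*(-104) - 25 = 415662 - 25 = 415637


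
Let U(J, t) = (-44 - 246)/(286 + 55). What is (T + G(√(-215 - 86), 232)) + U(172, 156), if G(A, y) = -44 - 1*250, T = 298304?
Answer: 101621120/341 ≈ 2.9801e+5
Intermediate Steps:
U(J, t) = -290/341
G(A, y) = -294 (G(A, y) = -44 - 250 = -294)
(T + G(√(-215 - 86), 232)) + U(172, 156) = (298304 - 294) - 290/341 = 298010 - 290/341 = 101621120/341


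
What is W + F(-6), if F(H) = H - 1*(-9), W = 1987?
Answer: 1990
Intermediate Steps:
F(H) = 9 + H (F(H) = H + 9 = 9 + H)
W + F(-6) = 1987 + (9 - 6) = 1987 + 3 = 1990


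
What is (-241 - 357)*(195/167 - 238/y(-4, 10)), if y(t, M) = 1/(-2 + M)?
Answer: 190028254/167 ≈ 1.1379e+6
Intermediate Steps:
(-241 - 357)*(195/167 - 238/y(-4, 10)) = (-241 - 357)*(195/167 - 238/(1/(-2 + 10))) = -598*(195*(1/167) - 238/(1/8)) = -598*(195/167 - 238/⅛) = -598*(195/167 - 238*8) = -598*(195/167 - 1904) = -598*(-317773/167) = 190028254/167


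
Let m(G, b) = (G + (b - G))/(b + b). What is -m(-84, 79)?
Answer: -½ ≈ -0.50000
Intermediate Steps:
m(G, b) = ½ (m(G, b) = b/((2*b)) = b*(1/(2*b)) = ½)
-m(-84, 79) = -1*½ = -½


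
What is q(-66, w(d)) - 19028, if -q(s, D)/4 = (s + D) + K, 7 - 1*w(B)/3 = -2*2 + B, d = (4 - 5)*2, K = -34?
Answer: -18784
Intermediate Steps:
d = -2 (d = -1*2 = -2)
w(B) = 33 - 3*B (w(B) = 21 - 3*(-2*2 + B) = 21 - 3*(-4 + B) = 21 + (12 - 3*B) = 33 - 3*B)
q(s, D) = 136 - 4*D - 4*s (q(s, D) = -4*((s + D) - 34) = -4*((D + s) - 34) = -4*(-34 + D + s) = 136 - 4*D - 4*s)
q(-66, w(d)) - 19028 = (136 - 4*(33 - 3*(-2)) - 4*(-66)) - 19028 = (136 - 4*(33 + 6) + 264) - 19028 = (136 - 4*39 + 264) - 19028 = (136 - 156 + 264) - 19028 = 244 - 19028 = -18784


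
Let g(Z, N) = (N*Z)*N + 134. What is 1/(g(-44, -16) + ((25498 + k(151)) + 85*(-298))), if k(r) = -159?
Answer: -1/11121 ≈ -8.9920e-5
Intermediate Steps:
g(Z, N) = 134 + Z*N² (g(Z, N) = Z*N² + 134 = 134 + Z*N²)
1/(g(-44, -16) + ((25498 + k(151)) + 85*(-298))) = 1/((134 - 44*(-16)²) + ((25498 - 159) + 85*(-298))) = 1/((134 - 44*256) + (25339 - 25330)) = 1/((134 - 11264) + 9) = 1/(-11130 + 9) = 1/(-11121) = -1/11121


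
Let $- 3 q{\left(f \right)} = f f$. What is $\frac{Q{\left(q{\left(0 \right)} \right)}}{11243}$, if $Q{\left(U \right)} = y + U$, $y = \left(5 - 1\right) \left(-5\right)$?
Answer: $- \frac{20}{11243} \approx -0.0017789$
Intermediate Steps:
$y = -20$ ($y = 4 \left(-5\right) = -20$)
$q{\left(f \right)} = - \frac{f^{2}}{3}$ ($q{\left(f \right)} = - \frac{f f}{3} = - \frac{f^{2}}{3}$)
$Q{\left(U \right)} = -20 + U$
$\frac{Q{\left(q{\left(0 \right)} \right)}}{11243} = \frac{-20 - \frac{0^{2}}{3}}{11243} = \left(-20 - 0\right) \frac{1}{11243} = \left(-20 + 0\right) \frac{1}{11243} = \left(-20\right) \frac{1}{11243} = - \frac{20}{11243}$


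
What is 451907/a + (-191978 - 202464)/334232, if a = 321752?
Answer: 3016159755/13442476808 ≈ 0.22438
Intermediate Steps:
451907/a + (-191978 - 202464)/334232 = 451907/321752 + (-191978 - 202464)/334232 = 451907*(1/321752) - 394442*1/334232 = 451907/321752 - 197221/167116 = 3016159755/13442476808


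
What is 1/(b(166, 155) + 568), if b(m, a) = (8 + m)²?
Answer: 1/30844 ≈ 3.2421e-5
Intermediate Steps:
1/(b(166, 155) + 568) = 1/((8 + 166)² + 568) = 1/(174² + 568) = 1/(30276 + 568) = 1/30844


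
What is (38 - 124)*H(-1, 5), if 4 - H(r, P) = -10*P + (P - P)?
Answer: -4644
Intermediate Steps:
H(r, P) = 4 + 10*P (H(r, P) = 4 - (-10*P + (P - P)) = 4 - (-10*P + 0) = 4 - (-10)*P = 4 + 10*P)
(38 - 124)*H(-1, 5) = (38 - 124)*(4 + 10*5) = -86*(4 + 50) = -86*54 = -4644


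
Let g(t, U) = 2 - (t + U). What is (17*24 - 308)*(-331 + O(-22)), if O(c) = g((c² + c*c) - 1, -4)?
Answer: -129200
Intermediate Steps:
g(t, U) = 2 - U - t (g(t, U) = 2 - (U + t) = 2 + (-U - t) = 2 - U - t)
O(c) = 7 - 2*c² (O(c) = 2 - 1*(-4) - ((c² + c*c) - 1) = 2 + 4 - ((c² + c²) - 1) = 2 + 4 - (2*c² - 1) = 2 + 4 - (-1 + 2*c²) = 2 + 4 + (1 - 2*c²) = 7 - 2*c²)
(17*24 - 308)*(-331 + O(-22)) = (17*24 - 308)*(-331 + (7 - 2*(-22)²)) = (408 - 308)*(-331 + (7 - 2*484)) = 100*(-331 + (7 - 968)) = 100*(-331 - 961) = 100*(-1292) = -129200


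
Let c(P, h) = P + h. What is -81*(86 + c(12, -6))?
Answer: -7452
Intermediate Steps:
-81*(86 + c(12, -6)) = -81*(86 + (12 - 6)) = -81*(86 + 6) = -81*92 = -7452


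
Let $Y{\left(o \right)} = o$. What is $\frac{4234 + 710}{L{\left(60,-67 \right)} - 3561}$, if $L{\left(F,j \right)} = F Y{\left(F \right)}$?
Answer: $\frac{1648}{13} \approx 126.77$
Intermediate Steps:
$L{\left(F,j \right)} = F^{2}$ ($L{\left(F,j \right)} = F F = F^{2}$)
$\frac{4234 + 710}{L{\left(60,-67 \right)} - 3561} = \frac{4234 + 710}{60^{2} - 3561} = \frac{4944}{3600 - 3561} = \frac{4944}{39} = 4944 \cdot \frac{1}{39} = \frac{1648}{13}$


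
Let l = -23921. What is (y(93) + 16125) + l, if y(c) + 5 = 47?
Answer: -7754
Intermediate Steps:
y(c) = 42 (y(c) = -5 + 47 = 42)
(y(93) + 16125) + l = (42 + 16125) - 23921 = 16167 - 23921 = -7754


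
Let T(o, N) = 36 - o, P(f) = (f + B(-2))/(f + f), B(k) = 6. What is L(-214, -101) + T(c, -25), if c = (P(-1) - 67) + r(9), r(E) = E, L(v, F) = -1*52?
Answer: 89/2 ≈ 44.500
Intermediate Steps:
L(v, F) = -52
P(f) = (6 + f)/(2*f) (P(f) = (f + 6)/(f + f) = (6 + f)/((2*f)) = (6 + f)*(1/(2*f)) = (6 + f)/(2*f))
c = -121/2 (c = ((1/2)*(6 - 1)/(-1) - 67) + 9 = ((1/2)*(-1)*5 - 67) + 9 = (-5/2 - 67) + 9 = -139/2 + 9 = -121/2 ≈ -60.500)
L(-214, -101) + T(c, -25) = -52 + (36 - 1*(-121/2)) = -52 + (36 + 121/2) = -52 + 193/2 = 89/2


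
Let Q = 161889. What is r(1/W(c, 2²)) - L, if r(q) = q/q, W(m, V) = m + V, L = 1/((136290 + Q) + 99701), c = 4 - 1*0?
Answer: 397879/397880 ≈ 1.0000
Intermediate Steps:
c = 4 (c = 4 + 0 = 4)
L = 1/397880 (L = 1/((136290 + 161889) + 99701) = 1/(298179 + 99701) = 1/397880 ≈ 2.5133e-6)
W(m, V) = V + m
r(q) = 1
r(1/W(c, 2²)) - L = 1 - 1*1/397880 = 1 - 1/397880 = 397879/397880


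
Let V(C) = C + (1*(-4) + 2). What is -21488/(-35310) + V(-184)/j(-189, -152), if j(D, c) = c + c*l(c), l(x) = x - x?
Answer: 2458459/1341780 ≈ 1.8322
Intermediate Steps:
l(x) = 0
j(D, c) = c (j(D, c) = c + c*0 = c + 0 = c)
V(C) = -2 + C (V(C) = C + (-4 + 2) = C - 2 = -2 + C)
-21488/(-35310) + V(-184)/j(-189, -152) = -21488/(-35310) + (-2 - 184)/(-152) = -21488*(-1/35310) - 186*(-1/152) = 10744/17655 + 93/76 = 2458459/1341780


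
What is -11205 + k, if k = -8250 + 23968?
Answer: 4513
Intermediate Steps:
k = 15718
-11205 + k = -11205 + 15718 = 4513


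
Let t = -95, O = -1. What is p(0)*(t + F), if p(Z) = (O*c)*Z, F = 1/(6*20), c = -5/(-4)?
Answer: 0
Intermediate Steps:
c = 5/4 (c = -5*(-¼) = 5/4 ≈ 1.2500)
F = 1/120 ≈ 0.0083333
p(Z) = -5*Z/4 (p(Z) = (-1*5/4)*Z = -5*Z/4)
p(0)*(t + F) = (-5/4*0)*(-95 + 1/120) = 0*(-11399/120) = 0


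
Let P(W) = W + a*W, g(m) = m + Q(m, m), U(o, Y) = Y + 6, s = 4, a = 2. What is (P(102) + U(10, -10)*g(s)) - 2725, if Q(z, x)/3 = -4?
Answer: -2387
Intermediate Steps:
Q(z, x) = -12 (Q(z, x) = 3*(-4) = -12)
U(o, Y) = 6 + Y
g(m) = -12 + m (g(m) = m - 12 = -12 + m)
P(W) = 3*W (P(W) = W + 2*W = 3*W)
(P(102) + U(10, -10)*g(s)) - 2725 = (3*102 + (6 - 10)*(-12 + 4)) - 2725 = (306 - 4*(-8)) - 2725 = (306 + 32) - 2725 = 338 - 2725 = -2387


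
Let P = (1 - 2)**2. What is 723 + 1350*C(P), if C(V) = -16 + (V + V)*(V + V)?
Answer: -15477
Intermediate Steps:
P = 1 (P = (-1)**2 = 1)
C(V) = -16 + 4*V**2 (C(V) = -16 + (2*V)*(2*V) = -16 + 4*V**2)
723 + 1350*C(P) = 723 + 1350*(-16 + 4*1**2) = 723 + 1350*(-16 + 4*1) = 723 + 1350*(-16 + 4) = 723 + 1350*(-12) = 723 - 16200 = -15477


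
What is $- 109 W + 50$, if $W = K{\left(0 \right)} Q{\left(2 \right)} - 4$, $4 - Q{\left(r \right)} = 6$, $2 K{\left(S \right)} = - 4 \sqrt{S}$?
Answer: $486$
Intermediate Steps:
$K{\left(S \right)} = - 2 \sqrt{S}$ ($K{\left(S \right)} = \frac{\left(-4\right) \sqrt{S}}{2} = - 2 \sqrt{S}$)
$Q{\left(r \right)} = -2$ ($Q{\left(r \right)} = 4 - 6 = -2$)
$W = -4$ ($W = - 2 \sqrt{0} \left(-2\right) - 4 = \left(-2\right) 0 \left(-2\right) - 4 = 0 \left(-2\right) - 4 = 0 - 4 = -4$)
$- 109 W + 50 = \left(-109\right) \left(-4\right) + 50 = 436 + 50 = 486$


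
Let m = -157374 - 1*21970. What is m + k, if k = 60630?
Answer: -118714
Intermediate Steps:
m = -179344 (m = -157374 - 21970 = -179344)
m + k = -179344 + 60630 = -118714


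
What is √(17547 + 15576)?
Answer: √33123 ≈ 182.00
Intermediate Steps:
√(17547 + 15576) = √33123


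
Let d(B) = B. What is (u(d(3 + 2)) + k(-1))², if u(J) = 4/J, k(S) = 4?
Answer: 576/25 ≈ 23.040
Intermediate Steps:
(u(d(3 + 2)) + k(-1))² = (4/(3 + 2) + 4)² = (4/5 + 4)² = (4*(⅕) + 4)² = (⅘ + 4)² = (24/5)² = 576/25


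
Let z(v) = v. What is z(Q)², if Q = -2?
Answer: 4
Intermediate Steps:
z(Q)² = (-2)² = 4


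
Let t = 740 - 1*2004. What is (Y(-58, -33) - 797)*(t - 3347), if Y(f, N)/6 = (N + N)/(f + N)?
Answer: 332596041/91 ≈ 3.6549e+6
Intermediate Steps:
Y(f, N) = 12*N/(N + f) (Y(f, N) = 6*((N + N)/(f + N)) = 6*((2*N)/(N + f)) = 6*(2*N/(N + f)) = 12*N/(N + f))
t = -1264 (t = 740 - 2004 = -1264)
(Y(-58, -33) - 797)*(t - 3347) = (12*(-33)/(-33 - 58) - 797)*(-1264 - 3347) = (12*(-33)/(-91) - 797)*(-4611) = (12*(-33)*(-1/91) - 797)*(-4611) = (396/91 - 797)*(-4611) = -72131/91*(-4611) = 332596041/91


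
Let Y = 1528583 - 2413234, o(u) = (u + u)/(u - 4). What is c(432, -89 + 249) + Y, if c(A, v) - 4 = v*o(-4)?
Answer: -884487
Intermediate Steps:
o(u) = 2*u/(-4 + u) (o(u) = (2*u)/(-4 + u) = 2*u/(-4 + u))
Y = -884651
c(A, v) = 4 + v (c(A, v) = 4 + v*(2*(-4)/(-4 - 4)) = 4 + v*(2*(-4)/(-8)) = 4 + v*(2*(-4)*(-⅛)) = 4 + v*1 = 4 + v)
c(432, -89 + 249) + Y = (4 + (-89 + 249)) - 884651 = (4 + 160) - 884651 = 164 - 884651 = -884487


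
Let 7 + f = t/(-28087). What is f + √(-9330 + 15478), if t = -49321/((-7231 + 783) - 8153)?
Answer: -92604430/13228977 + 2*√1537 ≈ 71.409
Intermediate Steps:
t = 1591/471 (t = -49321/(-6448 - 8153) = -49321/(-14601) = -49321*(-1/14601) = 1591/471 ≈ 3.3779)
f = -92604430/13228977 (f = -7 + (1591/471)/(-28087) = -7 + (1591/471)*(-1/28087) = -7 - 1591/13228977 = -92604430/13228977 ≈ -7.0001)
f + √(-9330 + 15478) = -92604430/13228977 + √(-9330 + 15478) = -92604430/13228977 + √6148 = -92604430/13228977 + 2*√1537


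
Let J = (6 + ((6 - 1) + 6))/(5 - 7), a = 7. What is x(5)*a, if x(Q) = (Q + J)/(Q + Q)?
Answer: -49/20 ≈ -2.4500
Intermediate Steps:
J = -17/2 (J = (6 + (5 + 6))/(-2) = (6 + 11)*(-½) = 17*(-½) = -17/2 ≈ -8.5000)
x(Q) = (-17/2 + Q)/(2*Q) (x(Q) = (Q - 17/2)/(Q + Q) = (-17/2 + Q)/((2*Q)) = (-17/2 + Q)*(1/(2*Q)) = (-17/2 + Q)/(2*Q))
x(5)*a = ((¼)*(-17 + 2*5)/5)*7 = ((¼)*(⅕)*(-17 + 10))*7 = ((¼)*(⅕)*(-7))*7 = -7/20*7 = -49/20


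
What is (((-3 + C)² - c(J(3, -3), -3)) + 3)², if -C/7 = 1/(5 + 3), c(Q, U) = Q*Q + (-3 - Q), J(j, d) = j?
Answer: 923521/4096 ≈ 225.47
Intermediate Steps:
c(Q, U) = -3 + Q² - Q (c(Q, U) = Q² + (-3 - Q) = -3 + Q² - Q)
C = -7/8 (C = -7/(5 + 3) = -7/8 ≈ -0.87500)
(((-3 + C)² - c(J(3, -3), -3)) + 3)² = (((-3 - 7/8)² - (-3 + 3² - 1*3)) + 3)² = (((-31/8)² - (-3 + 9 - 3)) + 3)² = ((961/64 - 1*3) + 3)² = ((961/64 - 3) + 3)² = (769/64 + 3)² = (961/64)² = 923521/4096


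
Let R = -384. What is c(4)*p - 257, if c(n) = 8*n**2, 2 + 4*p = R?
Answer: -12609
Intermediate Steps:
p = -193/2 (p = -1/2 + (1/4)*(-384) = -1/2 - 96 = -193/2 ≈ -96.500)
c(4)*p - 257 = (8*4**2)*(-193/2) - 257 = (8*16)*(-193/2) - 257 = 128*(-193/2) - 257 = -12352 - 257 = -12609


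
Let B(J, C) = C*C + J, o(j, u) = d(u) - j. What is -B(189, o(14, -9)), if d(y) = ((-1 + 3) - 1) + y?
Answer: -673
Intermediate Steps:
d(y) = 1 + y (d(y) = (2 - 1) + y = 1 + y)
o(j, u) = 1 + u - j (o(j, u) = (1 + u) - j = 1 + u - j)
B(J, C) = J + C**2 (B(J, C) = C**2 + J = J + C**2)
-B(189, o(14, -9)) = -(189 + (1 - 9 - 1*14)**2) = -(189 + (1 - 9 - 14)**2) = -(189 + (-22)**2) = -(189 + 484) = -1*673 = -673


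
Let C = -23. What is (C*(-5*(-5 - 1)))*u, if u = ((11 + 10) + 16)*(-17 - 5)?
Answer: 561660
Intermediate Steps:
u = -814 (u = (21 + 16)*(-22) = 37*(-22) = -814)
(C*(-5*(-5 - 1)))*u = -(-115)*(-5 - 1)*(-814) = -(-115)*(-6)*(-814) = -23*30*(-814) = -690*(-814) = 561660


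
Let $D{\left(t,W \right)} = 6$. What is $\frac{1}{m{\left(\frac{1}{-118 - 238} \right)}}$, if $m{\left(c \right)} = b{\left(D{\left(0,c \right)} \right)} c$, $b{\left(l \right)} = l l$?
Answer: $- \frac{89}{9} \approx -9.8889$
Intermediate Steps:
$b{\left(l \right)} = l^{2}$
$m{\left(c \right)} = 36 c$ ($m{\left(c \right)} = 6^{2} c = 36 c$)
$\frac{1}{m{\left(\frac{1}{-118 - 238} \right)}} = \frac{1}{36 \frac{1}{-118 - 238}} = \frac{1}{36 \frac{1}{-356}} = \frac{1}{36 \left(- \frac{1}{356}\right)} = \frac{1}{- \frac{9}{89}} = - \frac{89}{9}$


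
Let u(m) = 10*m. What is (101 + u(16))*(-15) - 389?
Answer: -4304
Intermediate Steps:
(101 + u(16))*(-15) - 389 = (101 + 10*16)*(-15) - 389 = (101 + 160)*(-15) - 389 = 261*(-15) - 389 = -3915 - 389 = -4304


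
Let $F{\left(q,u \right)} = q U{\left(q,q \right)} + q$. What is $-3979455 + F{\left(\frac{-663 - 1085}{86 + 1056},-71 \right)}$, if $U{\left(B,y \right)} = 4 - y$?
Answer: $- \frac{1297468746801}{326041} \approx -3.9795 \cdot 10^{6}$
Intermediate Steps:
$F{\left(q,u \right)} = q + q \left(4 - q\right)$ ($F{\left(q,u \right)} = q \left(4 - q\right) + q = q + q \left(4 - q\right)$)
$-3979455 + F{\left(\frac{-663 - 1085}{86 + 1056},-71 \right)} = -3979455 + \frac{-663 - 1085}{86 + 1056} \left(5 - \frac{-663 - 1085}{86 + 1056}\right) = -3979455 + - \frac{1748}{1142} \left(5 - - \frac{1748}{1142}\right) = -3979455 + \left(-1748\right) \frac{1}{1142} \left(5 - \left(-1748\right) \frac{1}{1142}\right) = -3979455 - \frac{874 \left(5 - - \frac{874}{571}\right)}{571} = -3979455 - \frac{874 \left(5 + \frac{874}{571}\right)}{571} = -3979455 - \frac{3259146}{326041} = - \frac{1297468746801}{326041}$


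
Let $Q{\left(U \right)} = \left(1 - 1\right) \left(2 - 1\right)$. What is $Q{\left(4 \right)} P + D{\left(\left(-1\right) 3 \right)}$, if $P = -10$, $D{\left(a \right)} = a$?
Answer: $-3$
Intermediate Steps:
$Q{\left(U \right)} = 0$ ($Q{\left(U \right)} = 0 \cdot 1 = 0$)
$Q{\left(4 \right)} P + D{\left(\left(-1\right) 3 \right)} = 0 \left(-10\right) - 3 = 0 - 3 = -3$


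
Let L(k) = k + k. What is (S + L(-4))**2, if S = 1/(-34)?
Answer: 74529/1156 ≈ 64.471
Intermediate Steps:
L(k) = 2*k
S = -1/34 ≈ -0.029412
(S + L(-4))**2 = (-1/34 + 2*(-4))**2 = (-1/34 - 8)**2 = (-273/34)**2 = 74529/1156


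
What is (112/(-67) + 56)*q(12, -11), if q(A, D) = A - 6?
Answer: 21840/67 ≈ 325.97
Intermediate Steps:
q(A, D) = -6 + A
(112/(-67) + 56)*q(12, -11) = (112/(-67) + 56)*(-6 + 12) = (112*(-1/67) + 56)*6 = (-112/67 + 56)*6 = (3640/67)*6 = 21840/67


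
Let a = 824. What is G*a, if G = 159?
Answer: 131016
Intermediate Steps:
G*a = 159*824 = 131016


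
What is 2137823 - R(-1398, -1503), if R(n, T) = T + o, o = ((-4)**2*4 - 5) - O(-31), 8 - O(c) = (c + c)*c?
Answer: 2137353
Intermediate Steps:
O(c) = 8 - 2*c**2 (O(c) = 8 - (c + c)*c = 8 - 2*c*c = 8 - 2*c**2)
o = 1973 (o = ((-4)**2*4 - 5) - (8 - 2*(-31)**2) = (16*4 - 5) - (8 - 2*961) = (64 - 5) - (8 - 1922) = 59 - 1*(-1914) = 59 + 1914 = 1973)
R(n, T) = 1973 + T (R(n, T) = T + 1973 = 1973 + T)
2137823 - R(-1398, -1503) = 2137823 - (1973 - 1503) = 2137823 - 1*470 = 2137823 - 470 = 2137353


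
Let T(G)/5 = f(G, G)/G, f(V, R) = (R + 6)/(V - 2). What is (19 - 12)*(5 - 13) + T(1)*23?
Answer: -861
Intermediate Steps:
f(V, R) = (6 + R)/(-2 + V)
T(G) = 5*(6 + G)/(G*(-2 + G)) (T(G) = 5*(((6 + G)/(-2 + G))/G) = 5*((6 + G)/(G*(-2 + G))) = 5*(6 + G)/(G*(-2 + G)))
(19 - 12)*(5 - 13) + T(1)*23 = (19 - 12)*(5 - 13) + (5*(6 + 1)/(1*(-2 + 1)))*23 = 7*(-8) + (5*1*7/(-1))*23 = -56 + (5*1*(-1)*7)*23 = -56 - 35*23 = -56 - 805 = -861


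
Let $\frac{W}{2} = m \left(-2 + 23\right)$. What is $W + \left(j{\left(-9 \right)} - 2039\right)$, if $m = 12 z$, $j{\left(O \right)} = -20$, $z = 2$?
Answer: $-1051$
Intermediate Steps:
$m = 24$ ($m = 12 \cdot 2 = 24$)
$W = 1008$ ($W = 2 \cdot 24 \left(-2 + 23\right) = 2 \cdot 24 \cdot 21 = 2 \cdot 504 = 1008$)
$W + \left(j{\left(-9 \right)} - 2039\right) = 1008 - 2059 = -1051$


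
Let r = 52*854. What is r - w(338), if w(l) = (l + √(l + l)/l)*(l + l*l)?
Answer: -38693122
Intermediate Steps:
r = 44408
w(l) = (l + l²)*(l + √2/√l) (w(l) = (l + √(2*l)/l)*(l + l²) = (l + (√2*√l)/l)*(l + l²) = (l + √2/√l)*(l + l²) = (l + l²)*(l + √2/√l))
r - w(338) = 44408 - (338² + 338³ + √2*√338 + √2*338^(3/2)) = 44408 - (114244 + 38614472 + √2*(13*√2) + √2*(4394*√2)) = 44408 - (114244 + 38614472 + 26 + 8788) = 44408 - 1*38737530 = 44408 - 38737530 = -38693122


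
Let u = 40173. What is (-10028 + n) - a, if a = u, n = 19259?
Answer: -30942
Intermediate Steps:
a = 40173
(-10028 + n) - a = (-10028 + 19259) - 1*40173 = 9231 - 40173 = -30942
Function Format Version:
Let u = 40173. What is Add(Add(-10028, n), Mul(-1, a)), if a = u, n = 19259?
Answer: -30942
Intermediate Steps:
a = 40173
Add(Add(-10028, n), Mul(-1, a)) = Add(Add(-10028, 19259), Mul(-1, 40173)) = Add(9231, -40173) = -30942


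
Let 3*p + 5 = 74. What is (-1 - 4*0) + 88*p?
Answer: 2023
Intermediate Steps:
p = 23 (p = -5/3 + (⅓)*74 = -5/3 + 74/3 = 23)
(-1 - 4*0) + 88*p = (-1 - 4*0) + 88*23 = (-1 + 0) + 2024 = -1 + 2024 = 2023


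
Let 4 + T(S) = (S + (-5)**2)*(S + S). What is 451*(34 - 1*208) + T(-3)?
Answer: -78610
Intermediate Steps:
T(S) = -4 + 2*S*(25 + S) (T(S) = -4 + (S + (-5)**2)*(S + S) = -4 + (S + 25)*(2*S) = -4 + (25 + S)*(2*S) = -4 + 2*S*(25 + S))
451*(34 - 1*208) + T(-3) = 451*(34 - 1*208) + (-4 + 2*(-3)**2 + 50*(-3)) = 451*(34 - 208) + (-4 + 2*9 - 150) = 451*(-174) + (-4 + 18 - 150) = -78474 - 136 = -78610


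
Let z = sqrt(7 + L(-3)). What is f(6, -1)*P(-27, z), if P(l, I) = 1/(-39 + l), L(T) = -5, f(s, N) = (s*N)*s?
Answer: 6/11 ≈ 0.54545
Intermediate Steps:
f(s, N) = N*s**2 (f(s, N) = (N*s)*s = N*s**2)
z = sqrt(2) (z = sqrt(7 - 5) = sqrt(2) ≈ 1.4142)
f(6, -1)*P(-27, z) = (-1*6**2)/(-39 - 27) = -1*36/(-66) = -36*(-1/66) = 6/11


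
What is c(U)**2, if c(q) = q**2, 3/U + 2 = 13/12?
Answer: 1679616/14641 ≈ 114.72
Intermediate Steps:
U = -36/11 (U = 3/(-2 + 13/12) = 3/(-11/12) = 3*(-12/11) = -36/11 ≈ -3.2727)
c(U)**2 = ((-36/11)**2)**2 = (1296/121)**2 = 1679616/14641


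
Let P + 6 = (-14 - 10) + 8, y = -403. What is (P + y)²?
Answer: 180625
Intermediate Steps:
P = -22 (P = -6 + ((-14 - 10) + 8) = -6 + (-24 + 8) = -6 - 16 = -22)
(P + y)² = (-22 - 403)² = (-425)² = 180625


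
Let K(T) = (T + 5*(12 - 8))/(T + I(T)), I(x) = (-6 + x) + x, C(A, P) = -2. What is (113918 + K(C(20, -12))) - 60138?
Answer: 107557/2 ≈ 53779.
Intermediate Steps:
I(x) = -6 + 2*x
K(T) = (20 + T)/(-6 + 3*T) (K(T) = (T + 5*(12 - 8))/(T + (-6 + 2*T)) = (T + 5*4)/(-6 + 3*T) = (T + 20)/(-6 + 3*T) = (20 + T)/(-6 + 3*T))
(113918 + K(C(20, -12))) - 60138 = (113918 + (20 - 2)/(3*(-2 - 2))) - 60138 = (113918 + (⅓)*18/(-4)) - 60138 = (113918 + (⅓)*(-¼)*18) - 60138 = (113918 - 3/2) - 60138 = 227833/2 - 60138 = 107557/2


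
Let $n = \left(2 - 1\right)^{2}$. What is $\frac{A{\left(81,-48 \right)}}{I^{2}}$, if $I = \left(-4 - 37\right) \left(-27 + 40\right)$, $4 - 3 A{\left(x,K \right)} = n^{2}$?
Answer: $\frac{1}{284089} \approx 3.52 \cdot 10^{-6}$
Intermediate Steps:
$n = 1$ ($n = 1^{2} = 1$)
$A{\left(x,K \right)} = 1$ ($A{\left(x,K \right)} = \frac{4}{3} - \frac{1^{2}}{3} = \frac{4}{3} - \frac{1}{3} = 1$)
$I = -533$ ($I = \left(-41\right) 13 = -533$)
$\frac{A{\left(81,-48 \right)}}{I^{2}} = 1 \frac{1}{\left(-533\right)^{2}} = 1 \cdot \frac{1}{284089} = \frac{1}{284089}$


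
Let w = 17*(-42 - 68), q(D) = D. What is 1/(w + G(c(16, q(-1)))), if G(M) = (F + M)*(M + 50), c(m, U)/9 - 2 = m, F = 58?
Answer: 1/44770 ≈ 2.2336e-5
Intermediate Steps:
c(m, U) = 18 + 9*m
w = -1870 (w = 17*(-110) = -1870)
G(M) = (50 + M)*(58 + M) (G(M) = (58 + M)*(M + 50) = (58 + M)*(50 + M) = (50 + M)*(58 + M))
1/(w + G(c(16, q(-1)))) = 1/(-1870 + (2900 + (18 + 9*16)**2 + 108*(18 + 9*16))) = 1/(-1870 + (2900 + (18 + 144)**2 + 108*(18 + 144))) = 1/(-1870 + (2900 + 162**2 + 108*162)) = 1/(-1870 + (2900 + 26244 + 17496)) = 1/(-1870 + 46640) = 1/44770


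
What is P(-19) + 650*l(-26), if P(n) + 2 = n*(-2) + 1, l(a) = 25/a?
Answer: -588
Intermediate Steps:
P(n) = -1 - 2*n (P(n) = -2 + (n*(-2) + 1) = -2 + (-2*n + 1) = -2 + (1 - 2*n) = -1 - 2*n)
P(-19) + 650*l(-26) = (-1 - 2*(-19)) + 650*(25/(-26)) = (-1 + 38) + 650*(25*(-1/26)) = 37 + 650*(-25/26) = 37 - 625 = -588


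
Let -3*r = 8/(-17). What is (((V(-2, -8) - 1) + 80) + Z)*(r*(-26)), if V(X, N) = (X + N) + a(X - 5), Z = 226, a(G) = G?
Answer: -19968/17 ≈ -1174.6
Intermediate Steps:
r = 8/51 (r = -8/(3*(-17)) = -8*(-1)/(3*17) = -⅓*(-8/17) = 8/51 ≈ 0.15686)
V(X, N) = -5 + N + 2*X (V(X, N) = (X + N) + (X - 5) = (N + X) + (-5 + X) = -5 + N + 2*X)
(((V(-2, -8) - 1) + 80) + Z)*(r*(-26)) = ((((-5 - 8 + 2*(-2)) - 1) + 80) + 226)*((8/51)*(-26)) = ((((-5 - 8 - 4) - 1) + 80) + 226)*(-208/51) = (((-17 - 1) + 80) + 226)*(-208/51) = ((-18 + 80) + 226)*(-208/51) = (62 + 226)*(-208/51) = 288*(-208/51) = -19968/17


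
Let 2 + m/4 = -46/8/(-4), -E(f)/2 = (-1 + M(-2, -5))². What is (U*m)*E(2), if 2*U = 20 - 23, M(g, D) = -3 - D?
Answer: -27/4 ≈ -6.7500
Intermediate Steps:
U = -3/2 (U = (20 - 23)/2 = (½)*(-3) = -3/2 ≈ -1.5000)
E(f) = -2 (E(f) = -2*(-1 + (-3 - 1*(-5)))² = -2*(-1 + (-3 + 5))² = -2*(-1 + 2)² = -2*1² = -2*1 = -2)
m = -9/4 (m = -8 + 4*(-46/8/(-4)) = -8 + 4*(-46*⅛*(-¼)) = -8 + 4*(-23/4*(-¼)) = -8 + 4*(23/16) = -8 + 23/4 = -9/4 ≈ -2.2500)
(U*m)*E(2) = -3/2*(-9/4)*(-2) = (27/8)*(-2) = -27/4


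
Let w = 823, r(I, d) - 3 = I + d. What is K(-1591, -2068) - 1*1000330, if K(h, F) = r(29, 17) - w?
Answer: -1001104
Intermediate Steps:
r(I, d) = 3 + I + d (r(I, d) = 3 + (I + d) = 3 + I + d)
K(h, F) = -774 (K(h, F) = (3 + 29 + 17) - 1*823 = 49 - 823 = -774)
K(-1591, -2068) - 1*1000330 = -774 - 1*1000330 = -774 - 1000330 = -1001104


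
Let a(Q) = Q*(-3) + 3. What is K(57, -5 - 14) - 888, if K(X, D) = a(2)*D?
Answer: -831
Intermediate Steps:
a(Q) = 3 - 3*Q (a(Q) = -3*Q + 3 = 3 - 3*Q)
K(X, D) = -3*D (K(X, D) = (3 - 3*2)*D = (3 - 6)*D = -3*D)
K(57, -5 - 14) - 888 = -3*(-5 - 14) - 888 = -3*(-19) - 888 = 57 - 888 = -831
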